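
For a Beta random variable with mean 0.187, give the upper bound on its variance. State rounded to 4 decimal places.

0.1520

Var = μ(1−μ)/(α+β+1), which approaches μ(1−μ) as α+β → 0.
So the supremum is μ(1−μ) = 0.187×0.813 = 0.1520.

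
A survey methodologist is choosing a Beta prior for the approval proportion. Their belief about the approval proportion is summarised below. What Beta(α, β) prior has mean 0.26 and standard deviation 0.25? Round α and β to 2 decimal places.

α = 0.54, β = 1.54

First σ² = 0.0625. Setting α = μn, β = (1−μ)n with n = α+β,
μ(1−μ)/(n+1) = 0.0625 ⇒ n+1 = 0.1924/0.0625 = 3.0784 ⇒ n = 2.0784.
Hence α = 0.26×2.0784 = 0.54, β = 0.74×2.0784 = 1.54.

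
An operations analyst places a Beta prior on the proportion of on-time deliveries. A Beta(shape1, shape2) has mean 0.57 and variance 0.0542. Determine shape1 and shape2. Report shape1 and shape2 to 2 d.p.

By moment matching, shape1+shape2 = μ(1−μ)/σ² − 1 = (0.57·0.43)/0.0542 − 1 = 4.5221 − 1 = 3.5221.
Since shape1/(shape1+shape2) = μ, shape1 = 0.57·3.5221 = 2.01 and shape2 = 0.43·3.5221 = 1.51.

shape1 = 2.01, shape2 = 1.51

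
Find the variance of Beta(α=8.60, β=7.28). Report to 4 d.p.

α+β = 15.88 and αβ = 62.6080, so Var = αβ/[(α+β)²(α+β+1)] = 62.6080/4256.703872 = 0.0147.

0.0147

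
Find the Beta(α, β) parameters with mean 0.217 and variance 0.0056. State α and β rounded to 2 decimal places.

Write ν = α+β; then α = μν and Var = μ(1−μ)/(ν+1).
ν = μ(1−μ)/Var − 1 = 0.169911/0.0056 − 1 = 29.3413.
α = 0.217·29.3413 = 6.37, β = 0.783·29.3413 = 22.97.

α = 6.37, β = 22.97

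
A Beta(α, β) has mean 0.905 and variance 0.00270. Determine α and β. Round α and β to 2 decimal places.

Let s = α+β. The Beta variance is μ(1−μ)/(s+1).
So s+1 = μ(1−μ)/σ² = (0.905×0.095)/0.00270 = 0.085975/0.00270 = 31.8426, giving s = 30.8426.
Then α = μs = 0.905×30.8426 = 27.91 and β = (1−μ)s = 0.095×30.8426 = 2.93.

α = 27.91, β = 2.93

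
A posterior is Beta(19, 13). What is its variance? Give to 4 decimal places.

Var = αβ/[(α+β)²(α+β+1)] = (19×13)/(32²×33) = 247/33792 = 0.0073.

0.0073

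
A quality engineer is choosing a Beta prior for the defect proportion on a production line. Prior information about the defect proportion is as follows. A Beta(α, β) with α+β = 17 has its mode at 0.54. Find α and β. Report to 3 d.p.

Since the density peak of Beta(α,β) is at (α−1)/(α+β−2),
α = 1 + 0.54(17−2) = 9.100 and β = 17 − 9.100 = 7.900.

α = 9.100, β = 7.900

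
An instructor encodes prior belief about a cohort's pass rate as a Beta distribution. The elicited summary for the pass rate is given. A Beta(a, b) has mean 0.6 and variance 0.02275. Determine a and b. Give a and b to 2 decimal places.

a = 5.73, b = 3.82

By moment matching, a+b = μ(1−μ)/σ² − 1 = (0.6·0.4)/0.02275 − 1 = 10.5495 − 1 = 9.5495.
Since a/(a+b) = μ, a = 0.6·9.5495 = 5.73 and b = 0.4·9.5495 = 3.82.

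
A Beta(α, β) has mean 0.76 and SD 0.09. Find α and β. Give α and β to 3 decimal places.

α = 16.354, β = 5.164

First σ² = 0.0081. Setting α = μn, β = (1−μ)n with n = α+β,
μ(1−μ)/(n+1) = 0.0081 ⇒ n+1 = 0.1824/0.0081 = 22.5185 ⇒ n = 21.5185.
Hence α = 0.76×21.5185 = 16.354, β = 0.24×21.5185 = 5.164.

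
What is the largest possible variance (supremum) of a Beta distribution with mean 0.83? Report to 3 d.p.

0.141

For fixed mean μ the Beta variance is μ(1−μ)/(α+β+1), increasing as α+β decreases.
Its least upper bound (not attained) is μ(1−μ) = 0.83·0.17 = 0.141.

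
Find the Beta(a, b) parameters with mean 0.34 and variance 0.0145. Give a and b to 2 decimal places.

a = 4.92, b = 9.55

Let s = a+b. The Beta variance is μ(1−μ)/(s+1).
So s+1 = μ(1−μ)/σ² = (0.34×0.66)/0.0145 = 0.2244/0.0145 = 15.4759, giving s = 14.4759.
Then a = μs = 0.34×14.4759 = 4.92 and b = (1−μ)s = 0.66×14.4759 = 9.55.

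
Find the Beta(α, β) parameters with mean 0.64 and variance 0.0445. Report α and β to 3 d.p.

α = 2.674, β = 1.504

By moment matching, α+β = μ(1−μ)/σ² − 1 = (0.64·0.36)/0.0445 − 1 = 5.1775 − 1 = 4.1775.
Since α/(α+β) = μ, α = 0.64·4.1775 = 2.674 and β = 0.36·4.1775 = 1.504.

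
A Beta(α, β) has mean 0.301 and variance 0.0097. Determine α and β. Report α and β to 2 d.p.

α = 6.23, β = 14.46

Write ν = α+β; then α = μν and Var = μ(1−μ)/(ν+1).
ν = μ(1−μ)/Var − 1 = 0.210399/0.0097 − 1 = 20.6906.
α = 0.301·20.6906 = 6.23, β = 0.699·20.6906 = 14.46.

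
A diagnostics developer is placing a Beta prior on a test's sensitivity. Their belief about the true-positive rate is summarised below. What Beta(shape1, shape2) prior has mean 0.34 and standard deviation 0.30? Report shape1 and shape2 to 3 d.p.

shape1 = 0.508, shape2 = 0.986

First σ² = 0.0900. Setting shape1 = μn, shape2 = (1−μ)n with n = shape1+shape2,
μ(1−μ)/(n+1) = 0.0900 ⇒ n+1 = 0.2244/0.0900 = 2.4933 ⇒ n = 1.4933.
Hence shape1 = 0.34×1.4933 = 0.508, shape2 = 0.66×1.4933 = 0.986.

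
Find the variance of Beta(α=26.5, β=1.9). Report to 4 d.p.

0.0021

Var = αβ/[(α+β)²(α+β+1)] = (26.5×1.9)/(28.4²×29.4) = 50.35/23712.864 = 0.0021.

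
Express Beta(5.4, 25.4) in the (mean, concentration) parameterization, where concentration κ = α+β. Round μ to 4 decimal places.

μ = 0.1753, κ = 30.8

κ = α+β = 5.4+25.4 = 30.8; μ = α/κ = 5.4/30.8 = 0.1753.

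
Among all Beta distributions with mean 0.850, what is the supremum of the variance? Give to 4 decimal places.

For fixed mean μ the Beta variance is μ(1−μ)/(α+β+1), increasing as α+β decreases.
Its least upper bound (not attained) is μ(1−μ) = 0.850·0.150 = 0.1275.

0.1275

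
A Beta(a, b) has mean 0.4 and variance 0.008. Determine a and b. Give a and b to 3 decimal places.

a = 11.600, b = 17.400

Write ν = a+b; then a = μν and Var = μ(1−μ)/(ν+1).
ν = μ(1−μ)/Var − 1 = 0.24/0.008 − 1 = 29.0000.
a = 0.4·29.0000 = 11.600, b = 0.6·29.0000 = 17.400.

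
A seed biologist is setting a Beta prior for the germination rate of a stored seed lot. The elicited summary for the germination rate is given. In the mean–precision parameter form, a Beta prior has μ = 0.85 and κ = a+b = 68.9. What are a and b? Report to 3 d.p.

a = 58.565, b = 10.335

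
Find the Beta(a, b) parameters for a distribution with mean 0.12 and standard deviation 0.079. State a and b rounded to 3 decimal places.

a = 1.910, b = 14.010

Variance = 0.079² = 0.006241. The moment-matching identity a+b = μ(1−μ)/Var − 1 gives
a+b = 0.1056/0.006241 − 1 = 15.9204, so a = μ·15.9204 = 1.910 and b = (1−μ)·15.9204 = 14.010.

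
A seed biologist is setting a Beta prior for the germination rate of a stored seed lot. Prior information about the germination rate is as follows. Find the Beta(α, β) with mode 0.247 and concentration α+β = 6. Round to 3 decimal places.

Since the density peak of Beta(α,β) is at (α−1)/(α+β−2),
α = 1 + 0.247(6−2) = 1.988 and β = 6 − 1.988 = 4.012.

α = 1.988, β = 4.012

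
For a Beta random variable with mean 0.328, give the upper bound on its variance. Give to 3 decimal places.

0.220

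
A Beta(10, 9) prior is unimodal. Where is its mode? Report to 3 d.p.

0.529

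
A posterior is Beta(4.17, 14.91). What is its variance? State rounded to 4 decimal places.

μ = 4.17/19.08 = 0.218553; Var = μ(1−μ)/(α+β+1) = 0.1707878/20.08 = 0.0085.

0.0085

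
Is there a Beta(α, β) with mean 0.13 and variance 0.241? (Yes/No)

No

The Beta variance bound is σ² < μ(1−μ).
Here μ(1−μ) = 0.13×0.87 = 0.1131, and 0.241 ≥ 0.1131.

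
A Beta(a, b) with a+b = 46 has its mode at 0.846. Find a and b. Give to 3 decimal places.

a = 38.224, b = 7.776

For a,b>1 the mode is (a−1)/(a+b−2), so a = mode·(κ−2)+1 = 0.846×44+1 = 38.224.
And b = (1−mode)·(κ−2)+1 = 0.154×44+1 = 7.776.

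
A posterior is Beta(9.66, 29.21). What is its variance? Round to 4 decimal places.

0.0047

Var = αβ/[(α+β)²(α+β+1)] = (9.66×29.21)/(38.87²×39.87) = 282.1686/60238.662003 = 0.0047.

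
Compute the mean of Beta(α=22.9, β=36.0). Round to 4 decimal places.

0.3888

The Beta mean is α/(α+β) = 22.9/(22.9+36.0) = 0.3888.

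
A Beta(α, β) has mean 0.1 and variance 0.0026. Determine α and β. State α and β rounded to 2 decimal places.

Let s = α+β. The Beta variance is μ(1−μ)/(s+1).
So s+1 = μ(1−μ)/σ² = (0.1×0.9)/0.0026 = 0.09/0.0026 = 34.6154, giving s = 33.6154.
Then α = μs = 0.1×33.6154 = 3.36 and β = (1−μ)s = 0.9×33.6154 = 30.25.

α = 3.36, β = 30.25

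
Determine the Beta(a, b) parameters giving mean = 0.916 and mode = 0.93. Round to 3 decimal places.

With s = a+b: μ = a/s and mode = (a−1)/(s−2). Eliminating a = μs,
μs − 1 = m(s−2) ⇒ s(μ−m) = 1−2m ⇒ s = -0.86/-0.014 = 61.4286.
So a = μs = 56.269, b = (1−μ)s = 5.160.

a = 56.269, b = 5.160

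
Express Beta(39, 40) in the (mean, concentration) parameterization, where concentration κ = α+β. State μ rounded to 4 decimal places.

μ = 0.4937, κ = 79

κ = α+β = 39+40 = 79; μ = α/κ = 39/79 = 0.4937.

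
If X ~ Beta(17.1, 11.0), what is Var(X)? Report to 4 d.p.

Var = αβ/[(α+β)²(α+β+1)] = (17.1×11.0)/(28.1²×29.1) = 188.10/22977.651 = 0.0082.

0.0082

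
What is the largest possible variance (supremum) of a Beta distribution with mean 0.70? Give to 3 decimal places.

For fixed mean μ the Beta variance is μ(1−μ)/(α+β+1), increasing as α+β decreases.
Its least upper bound (not attained) is μ(1−μ) = 0.70·0.30 = 0.210.

0.210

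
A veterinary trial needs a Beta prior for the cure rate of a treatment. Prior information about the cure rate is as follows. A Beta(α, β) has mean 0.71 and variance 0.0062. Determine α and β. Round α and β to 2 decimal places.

α = 22.87, β = 9.34

Let s = α+β. The Beta variance is μ(1−μ)/(s+1).
So s+1 = μ(1−μ)/σ² = (0.71×0.29)/0.0062 = 0.2059/0.0062 = 33.2097, giving s = 32.2097.
Then α = μs = 0.71×32.2097 = 22.87 and β = (1−μ)s = 0.29×32.2097 = 9.34.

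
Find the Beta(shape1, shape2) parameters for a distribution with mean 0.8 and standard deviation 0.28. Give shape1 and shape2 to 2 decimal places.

Variance = 0.28² = 0.0784. The moment-matching identity shape1+shape2 = μ(1−μ)/Var − 1 gives
shape1+shape2 = 0.16/0.0784 − 1 = 1.0408, so shape1 = μ·1.0408 = 0.83 and shape2 = (1−μ)·1.0408 = 0.21.

shape1 = 0.83, shape2 = 0.21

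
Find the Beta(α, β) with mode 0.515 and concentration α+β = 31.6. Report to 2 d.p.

α = 16.24, β = 15.36

For α,β>1 the mode is (α−1)/(α+β−2), so α = mode·(κ−2)+1 = 0.515×29.6+1 = 16.24.
And β = (1−mode)·(κ−2)+1 = 0.485×29.6+1 = 15.36.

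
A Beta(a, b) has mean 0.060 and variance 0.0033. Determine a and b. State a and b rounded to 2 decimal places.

By moment matching, a+b = μ(1−μ)/σ² − 1 = (0.060·0.940)/0.0033 − 1 = 17.0909 − 1 = 16.0909.
Since a/(a+b) = μ, a = 0.060·16.0909 = 0.97 and b = 0.940·16.0909 = 15.13.

a = 0.97, b = 15.13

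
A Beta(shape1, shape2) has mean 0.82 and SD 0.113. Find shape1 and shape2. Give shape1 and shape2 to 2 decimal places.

shape1 = 8.66, shape2 = 1.90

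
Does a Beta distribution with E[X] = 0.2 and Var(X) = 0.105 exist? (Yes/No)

A Beta with mean μ has variance μ(1−μ)/(α+β+1) < μ(1−μ).
Here μ(1−μ) = 0.2×0.8 = 0.16, and 0.105 < 0.16.

Yes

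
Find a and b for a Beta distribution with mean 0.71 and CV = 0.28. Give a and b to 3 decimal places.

a = 2.989, b = 1.221

σ = CV·μ = 0.28×0.71 = 0.19880, so σ² = 0.039521.
s+1 = μ(1−μ)/σ² = 0.2059/0.039521 = 5.2098, so s = a+b = 4.2098.
a = μs = 2.989, b = (1−μ)s = 1.221.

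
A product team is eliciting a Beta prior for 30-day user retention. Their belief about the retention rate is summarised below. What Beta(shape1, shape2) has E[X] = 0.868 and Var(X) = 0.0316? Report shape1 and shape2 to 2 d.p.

shape1 = 2.28, shape2 = 0.35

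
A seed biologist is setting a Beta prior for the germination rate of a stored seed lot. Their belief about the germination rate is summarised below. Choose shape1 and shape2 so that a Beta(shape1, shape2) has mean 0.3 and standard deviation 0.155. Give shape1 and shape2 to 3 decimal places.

shape1 = 2.322, shape2 = 5.419

σ² = 0.155² = 0.024025.
With s = shape1+shape2, Var = μ(1−μ)/(s+1), so s+1 = (0.3×0.7)/0.024025 = 8.7409 and s = 7.7409.
shape1 = μs = 2.322, shape2 = (1−μ)s = 5.419.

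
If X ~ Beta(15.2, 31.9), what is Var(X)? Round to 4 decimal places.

μ = 15.2/47.1 = 0.322718; Var = μ(1−μ)/(α+β+1) = 0.2185710/48.1 = 0.0045.

0.0045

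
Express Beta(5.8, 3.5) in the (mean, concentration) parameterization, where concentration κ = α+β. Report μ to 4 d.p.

μ = 0.6237, κ = 9.3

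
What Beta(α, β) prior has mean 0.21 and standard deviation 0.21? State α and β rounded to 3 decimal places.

α = 0.580, β = 2.182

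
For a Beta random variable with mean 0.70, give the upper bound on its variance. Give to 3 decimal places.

Var = μ(1−μ)/(α+β+1), which approaches μ(1−μ) as α+β → 0.
So the supremum is μ(1−μ) = 0.70×0.30 = 0.210.

0.210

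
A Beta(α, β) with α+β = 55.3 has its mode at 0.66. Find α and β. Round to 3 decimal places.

Mode = (α−1)/(κ−2) with κ = α+β, so α−1 = 0.66·53.3 = 35.178.
α = 36.178; β = κ − α = 19.122.

α = 36.178, β = 19.122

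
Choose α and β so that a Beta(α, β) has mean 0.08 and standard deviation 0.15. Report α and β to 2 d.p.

First σ² = 0.0225. Setting α = μn, β = (1−μ)n with n = α+β,
μ(1−μ)/(n+1) = 0.0225 ⇒ n+1 = 0.0736/0.0225 = 3.2711 ⇒ n = 2.2711.
Hence α = 0.08×2.2711 = 0.18, β = 0.92×2.2711 = 2.09.

α = 0.18, β = 2.09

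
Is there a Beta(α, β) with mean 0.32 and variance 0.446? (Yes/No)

For any Beta, Var(X) < E[X]·(1−E[X]).
Here μ(1−μ) = 0.32×0.68 = 0.2176, and 0.446 ≥ 0.2176.

No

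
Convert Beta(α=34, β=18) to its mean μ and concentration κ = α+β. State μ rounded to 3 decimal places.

μ = 0.654, κ = 52

κ = α+β = 34+18 = 52; μ = α/κ = 34/52 = 0.654.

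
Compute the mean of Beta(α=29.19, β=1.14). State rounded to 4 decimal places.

0.9624

The Beta mean is α/(α+β) = 29.19/(29.19+1.14) = 0.9624.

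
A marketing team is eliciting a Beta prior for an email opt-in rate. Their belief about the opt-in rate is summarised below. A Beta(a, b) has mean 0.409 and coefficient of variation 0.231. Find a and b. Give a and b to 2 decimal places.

a = 10.67, b = 15.41

σ = CV·μ = 0.231×0.409 = 0.09448, so σ² = 0.008926.
s+1 = μ(1−μ)/σ² = 0.241719/0.008926 = 27.0795, so s = a+b = 26.0795.
a = μs = 10.67, b = (1−μ)s = 15.41.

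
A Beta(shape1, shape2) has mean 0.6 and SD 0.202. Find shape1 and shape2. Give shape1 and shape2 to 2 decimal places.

σ² = 0.202² = 0.040804.
With s = shape1+shape2, Var = μ(1−μ)/(s+1), so s+1 = (0.6×0.4)/0.040804 = 5.8818 and s = 4.8818.
shape1 = μs = 2.93, shape2 = (1−μ)s = 1.95.

shape1 = 2.93, shape2 = 1.95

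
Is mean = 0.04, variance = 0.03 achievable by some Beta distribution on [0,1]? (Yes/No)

Yes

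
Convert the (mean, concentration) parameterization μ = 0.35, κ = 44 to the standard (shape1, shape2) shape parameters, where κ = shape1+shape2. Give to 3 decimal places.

shape1 = μκ = 0.35×44 = 15.400 and shape2 = (1−μ)κ = 0.65×44 = 28.600.

shape1 = 15.400, shape2 = 28.600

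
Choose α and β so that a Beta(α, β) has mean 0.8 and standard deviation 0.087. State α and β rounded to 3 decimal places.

α = 16.111, β = 4.028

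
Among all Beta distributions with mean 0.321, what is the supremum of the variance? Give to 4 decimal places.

Var = μ(1−μ)/(α+β+1), which approaches μ(1−μ) as α+β → 0.
So the supremum is μ(1−μ) = 0.321×0.679 = 0.2180.

0.2180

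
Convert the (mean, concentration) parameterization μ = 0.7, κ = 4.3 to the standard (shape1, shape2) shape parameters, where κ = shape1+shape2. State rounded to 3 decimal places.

shape1 = 3.010, shape2 = 1.290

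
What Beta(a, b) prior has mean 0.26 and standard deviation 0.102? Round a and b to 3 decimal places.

First σ² = 0.010404. Setting a = μn, b = (1−μ)n with n = a+b,
μ(1−μ)/(n+1) = 0.010404 ⇒ n+1 = 0.1924/0.010404 = 18.4929 ⇒ n = 17.4929.
Hence a = 0.26×17.4929 = 4.548, b = 0.74×17.4929 = 12.945.

a = 4.548, b = 12.945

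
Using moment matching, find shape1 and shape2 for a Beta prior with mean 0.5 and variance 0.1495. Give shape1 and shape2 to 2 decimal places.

Let s = shape1+shape2. The Beta variance is μ(1−μ)/(s+1).
So s+1 = μ(1−μ)/σ² = (0.5×0.5)/0.1495 = 0.25/0.1495 = 1.6722, giving s = 0.6722.
Then shape1 = μs = 0.5×0.6722 = 0.34 and shape2 = (1−μ)s = 0.5×0.6722 = 0.34.

shape1 = 0.34, shape2 = 0.34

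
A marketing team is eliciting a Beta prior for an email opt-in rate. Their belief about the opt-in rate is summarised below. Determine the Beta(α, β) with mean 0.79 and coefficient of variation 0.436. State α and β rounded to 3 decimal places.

α = 0.315, β = 0.084

Var = (CV·μ)² = (0.436×0.79)² = 0.118639.
α+β = μ(1−μ)/Var − 1 = 0.1659/0.118639 − 1 = 0.3984.
Thus α = 0.79·0.3984 = 0.315 and β = 0.21·0.3984 = 0.084.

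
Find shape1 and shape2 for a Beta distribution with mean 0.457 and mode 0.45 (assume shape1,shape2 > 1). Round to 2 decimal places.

Let s = shape1+shape2. Mean gives shape1 = μs = 0.457s; mode gives (shape1−1)/(s−2) = 0.45.
Substituting: 0.457s − 1 = 0.45(s−2) = 0.45s − 0.90, so 0.007s = 0.10 and s = 14.2857.
Then shape1 = 0.457×14.2857 = 6.53 and shape2 = s−shape1 = 7.76.

shape1 = 6.53, shape2 = 7.76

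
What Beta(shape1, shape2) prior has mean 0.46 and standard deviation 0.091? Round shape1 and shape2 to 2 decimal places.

shape1 = 13.34, shape2 = 15.66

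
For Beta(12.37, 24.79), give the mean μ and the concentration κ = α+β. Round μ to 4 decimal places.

μ = 0.3329, κ = 37.16

κ = α+β = 12.37+24.79 = 37.16; μ = α/κ = 12.37/37.16 = 0.3329.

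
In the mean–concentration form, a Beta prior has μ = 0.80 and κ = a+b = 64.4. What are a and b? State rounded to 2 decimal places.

Split κ in proportion μ : (1−μ): a = 0.80·64.4 = 51.52, b = 64.4 − 51.52 = 12.88.

a = 51.52, b = 12.88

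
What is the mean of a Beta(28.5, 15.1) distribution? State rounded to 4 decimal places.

E[X] = α/(α+β) = 28.5/43.6 = 0.6537.

0.6537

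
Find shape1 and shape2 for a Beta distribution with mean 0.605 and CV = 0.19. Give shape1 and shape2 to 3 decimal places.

shape1 = 10.337, shape2 = 6.749

σ = CV·μ = 0.19×0.605 = 0.11495, so σ² = 0.013214.
s+1 = μ(1−μ)/σ² = 0.238975/0.013214 = 18.0857, so s = shape1+shape2 = 17.0857.
shape1 = μs = 10.337, shape2 = (1−μ)s = 6.749.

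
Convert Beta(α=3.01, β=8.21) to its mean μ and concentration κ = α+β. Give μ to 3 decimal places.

μ = 0.268, κ = 11.22

κ = α+β = 3.01+8.21 = 11.22; μ = α/κ = 3.01/11.22 = 0.268.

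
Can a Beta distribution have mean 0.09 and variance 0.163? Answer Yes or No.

No

For any Beta, Var(X) < E[X]·(1−E[X]).
Here μ(1−μ) = 0.09×0.91 = 0.0819, and 0.163 ≥ 0.0819.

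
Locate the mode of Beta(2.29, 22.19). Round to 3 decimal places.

0.057

With α,β > 1, mode = (α−1)/(α+β−2) = 1.29/22.48 = 0.057.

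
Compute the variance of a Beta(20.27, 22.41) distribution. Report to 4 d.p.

0.0057

α+β = 42.68 and αβ = 454.2507, so Var = αβ/[(α+β)²(α+β+1)] = 454.2507/79566.719232 = 0.0057.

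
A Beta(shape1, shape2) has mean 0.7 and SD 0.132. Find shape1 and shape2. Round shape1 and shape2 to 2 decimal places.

σ² = 0.132² = 0.017424.
With s = shape1+shape2, Var = μ(1−μ)/(s+1), so s+1 = (0.7×0.3)/0.017424 = 12.0523 and s = 11.0523.
shape1 = μs = 7.74, shape2 = (1−μ)s = 3.32.

shape1 = 7.74, shape2 = 3.32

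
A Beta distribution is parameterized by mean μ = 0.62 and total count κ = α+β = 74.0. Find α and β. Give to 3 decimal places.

α = 45.880, β = 28.120

Split κ in proportion μ : (1−μ): α = 0.62·74.0 = 45.880, β = 74.0 − 45.880 = 28.120.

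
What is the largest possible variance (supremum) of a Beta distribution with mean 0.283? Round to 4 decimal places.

Var = μ(1−μ)/(α+β+1), which approaches μ(1−μ) as α+β → 0.
So the supremum is μ(1−μ) = 0.283×0.717 = 0.2029.

0.2029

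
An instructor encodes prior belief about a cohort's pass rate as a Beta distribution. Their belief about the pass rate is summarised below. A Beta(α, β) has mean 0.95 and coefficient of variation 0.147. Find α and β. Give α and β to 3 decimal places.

α = 1.364, β = 0.072

Var = (CV·μ)² = (0.147×0.95)² = 0.019502.
α+β = μ(1−μ)/Var − 1 = 0.0475/0.019502 − 1 = 1.4356.
Thus α = 0.95·1.4356 = 1.364 and β = 0.05·1.4356 = 0.072.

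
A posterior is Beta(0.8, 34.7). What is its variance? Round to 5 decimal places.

0.00060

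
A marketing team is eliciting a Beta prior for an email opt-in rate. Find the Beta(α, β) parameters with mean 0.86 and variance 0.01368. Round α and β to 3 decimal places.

By moment matching, α+β = μ(1−μ)/σ² − 1 = (0.86·0.14)/0.01368 − 1 = 8.8012 − 1 = 7.8012.
Since α/(α+β) = μ, α = 0.86·7.8012 = 6.709 and β = 0.14·7.8012 = 1.092.

α = 6.709, β = 1.092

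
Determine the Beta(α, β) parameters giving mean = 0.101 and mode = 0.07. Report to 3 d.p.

With s = α+β: μ = α/s and mode = (α−1)/(s−2). Eliminating α = μs,
μs − 1 = m(s−2) ⇒ s(μ−m) = 1−2m ⇒ s = 0.86/0.031 = 27.7419.
So α = μs = 2.802, β = (1−μ)s = 24.940.

α = 2.802, β = 24.940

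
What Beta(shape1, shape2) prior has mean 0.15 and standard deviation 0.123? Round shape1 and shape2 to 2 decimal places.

First σ² = 0.015129. Setting shape1 = μn, shape2 = (1−μ)n with n = shape1+shape2,
μ(1−μ)/(n+1) = 0.015129 ⇒ n+1 = 0.1275/0.015129 = 8.4275 ⇒ n = 7.4275.
Hence shape1 = 0.15×7.4275 = 1.11, shape2 = 0.85×7.4275 = 6.31.

shape1 = 1.11, shape2 = 6.31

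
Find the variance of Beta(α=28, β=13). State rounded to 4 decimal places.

0.0052

Var = αβ/[(α+β)²(α+β+1)] = (28×13)/(41²×42) = 364/70602 = 0.0052.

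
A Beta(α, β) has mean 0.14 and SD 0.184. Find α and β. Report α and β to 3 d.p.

α = 0.358, β = 2.198

σ² = 0.184² = 0.033856.
With s = α+β, Var = μ(1−μ)/(s+1), so s+1 = (0.14×0.86)/0.033856 = 3.5562 and s = 2.5562.
α = μs = 0.358, β = (1−μ)s = 2.198.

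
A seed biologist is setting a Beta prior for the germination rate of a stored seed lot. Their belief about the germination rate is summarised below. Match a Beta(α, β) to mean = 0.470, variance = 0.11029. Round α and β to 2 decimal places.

α = 0.59, β = 0.67

Write ν = α+β; then α = μν and Var = μ(1−μ)/(ν+1).
ν = μ(1−μ)/Var − 1 = 0.249100/0.11029 − 1 = 1.2586.
α = 0.470·1.2586 = 0.59, β = 0.530·1.2586 = 0.67.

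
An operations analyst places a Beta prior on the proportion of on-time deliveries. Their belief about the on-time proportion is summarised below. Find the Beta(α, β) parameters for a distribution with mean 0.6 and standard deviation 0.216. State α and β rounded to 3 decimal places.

Variance = 0.216² = 0.046656. The moment-matching identity α+β = μ(1−μ)/Var − 1 gives
α+β = 0.24/0.046656 − 1 = 4.1440, so α = μ·4.1440 = 2.486 and β = (1−μ)·4.1440 = 1.658.

α = 2.486, β = 1.658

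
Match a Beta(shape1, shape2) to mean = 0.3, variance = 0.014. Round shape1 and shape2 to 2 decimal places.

By moment matching, shape1+shape2 = μ(1−μ)/σ² − 1 = (0.3·0.7)/0.014 − 1 = 15.0000 − 1 = 14.0000.
Since shape1/(shape1+shape2) = μ, shape1 = 0.3·14.0000 = 4.20 and shape2 = 0.7·14.0000 = 9.80.

shape1 = 4.20, shape2 = 9.80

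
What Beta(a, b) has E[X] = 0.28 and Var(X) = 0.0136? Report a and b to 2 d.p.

a = 3.87, b = 9.95

Let s = a+b. The Beta variance is μ(1−μ)/(s+1).
So s+1 = μ(1−μ)/σ² = (0.28×0.72)/0.0136 = 0.2016/0.0136 = 14.8235, giving s = 13.8235.
Then a = μs = 0.28×13.8235 = 3.87 and b = (1−μ)s = 0.72×13.8235 = 9.95.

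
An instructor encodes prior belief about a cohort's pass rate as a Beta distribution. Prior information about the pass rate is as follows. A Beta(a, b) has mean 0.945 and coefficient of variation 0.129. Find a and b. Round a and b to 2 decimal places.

a = 2.36, b = 0.14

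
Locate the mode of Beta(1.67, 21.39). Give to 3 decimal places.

0.032

The density x^(α−1)(1−x)^(β−1) is maximised at (α−1)/(α+β−2) = 0.67/21.06 = 0.032.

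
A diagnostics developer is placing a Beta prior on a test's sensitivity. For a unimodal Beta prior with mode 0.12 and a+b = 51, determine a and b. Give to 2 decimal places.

a = 6.88, b = 44.12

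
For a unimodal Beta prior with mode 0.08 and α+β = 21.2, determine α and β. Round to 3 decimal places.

Since the density peak of Beta(α,β) is at (α−1)/(α+β−2),
α = 1 + 0.08(21.2−2) = 2.536 and β = 21.2 − 2.536 = 18.664.

α = 2.536, β = 18.664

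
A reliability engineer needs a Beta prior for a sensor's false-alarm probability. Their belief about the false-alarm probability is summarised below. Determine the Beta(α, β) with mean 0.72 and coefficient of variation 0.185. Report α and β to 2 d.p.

α = 7.46, β = 2.90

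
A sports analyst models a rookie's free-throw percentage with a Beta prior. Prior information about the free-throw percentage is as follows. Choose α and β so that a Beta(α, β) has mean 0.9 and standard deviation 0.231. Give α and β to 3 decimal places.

α = 0.618, β = 0.069

Variance = 0.231² = 0.053361. The moment-matching identity α+β = μ(1−μ)/Var − 1 gives
α+β = 0.09/0.053361 − 1 = 0.6866, so α = μ·0.6866 = 0.618 and β = (1−μ)·0.6866 = 0.069.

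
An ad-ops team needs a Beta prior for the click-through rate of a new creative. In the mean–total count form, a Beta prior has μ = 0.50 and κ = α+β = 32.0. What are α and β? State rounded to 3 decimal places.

α = 16.000, β = 16.000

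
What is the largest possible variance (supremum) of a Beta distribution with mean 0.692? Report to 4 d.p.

Var = μ(1−μ)/(α+β+1), which approaches μ(1−μ) as α+β → 0.
So the supremum is μ(1−μ) = 0.692×0.308 = 0.2131.

0.2131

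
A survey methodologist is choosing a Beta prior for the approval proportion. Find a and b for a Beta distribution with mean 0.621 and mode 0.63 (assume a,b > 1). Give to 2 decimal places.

a = 17.94, b = 10.95

With s = a+b: μ = a/s and mode = (a−1)/(s−2). Eliminating a = μs,
μs − 1 = m(s−2) ⇒ s(μ−m) = 1−2m ⇒ s = -0.26/-0.009 = 28.8889.
So a = μs = 17.94, b = (1−μ)s = 10.95.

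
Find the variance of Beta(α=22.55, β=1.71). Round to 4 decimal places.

0.0026

α+β = 24.26 and αβ = 38.5605, so Var = αβ/[(α+β)²(α+β+1)] = 38.5605/14866.712376 = 0.0026.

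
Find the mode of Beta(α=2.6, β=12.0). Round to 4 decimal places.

0.1270

The density x^(α−1)(1−x)^(β−1) is maximised at (α−1)/(α+β−2) = 1.6/12.6 = 0.1270.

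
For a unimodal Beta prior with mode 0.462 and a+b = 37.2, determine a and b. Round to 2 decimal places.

Mode = (a−1)/(κ−2) with κ = a+b, so a−1 = 0.462·35.2 = 16.26.
a = 17.26; b = κ − a = 19.94.

a = 17.26, b = 19.94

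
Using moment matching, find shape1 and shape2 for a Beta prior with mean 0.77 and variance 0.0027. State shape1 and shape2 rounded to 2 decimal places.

shape1 = 49.74, shape2 = 14.86

Let s = shape1+shape2. The Beta variance is μ(1−μ)/(s+1).
So s+1 = μ(1−μ)/σ² = (0.77×0.23)/0.0027 = 0.1771/0.0027 = 65.5926, giving s = 64.5926.
Then shape1 = μs = 0.77×64.5926 = 49.74 and shape2 = (1−μ)s = 0.23×64.5926 = 14.86.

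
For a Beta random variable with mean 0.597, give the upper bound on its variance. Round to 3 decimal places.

Var = μ(1−μ)/(α+β+1), which approaches μ(1−μ) as α+β → 0.
So the supremum is μ(1−μ) = 0.597×0.403 = 0.241.

0.241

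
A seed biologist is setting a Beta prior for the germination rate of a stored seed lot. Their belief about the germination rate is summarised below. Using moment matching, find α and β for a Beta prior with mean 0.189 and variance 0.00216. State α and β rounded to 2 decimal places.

α = 13.22, β = 56.74

Let s = α+β. The Beta variance is μ(1−μ)/(s+1).
So s+1 = μ(1−μ)/σ² = (0.189×0.811)/0.00216 = 0.153279/0.00216 = 70.9625, giving s = 69.9625.
Then α = μs = 0.189×69.9625 = 13.22 and β = (1−μ)s = 0.811×69.9625 = 56.74.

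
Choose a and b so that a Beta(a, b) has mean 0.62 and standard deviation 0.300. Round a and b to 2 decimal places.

First σ² = 0.090000. Setting a = μn, b = (1−μ)n with n = a+b,
μ(1−μ)/(n+1) = 0.090000 ⇒ n+1 = 0.2356/0.090000 = 2.6178 ⇒ n = 1.6178.
Hence a = 0.62×1.6178 = 1.00, b = 0.38×1.6178 = 0.61.

a = 1.00, b = 0.61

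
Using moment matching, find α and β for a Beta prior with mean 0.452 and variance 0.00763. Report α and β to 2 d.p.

α = 14.22, β = 17.24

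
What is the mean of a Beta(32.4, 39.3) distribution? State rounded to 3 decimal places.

0.452

E[X] = α/(α+β) = 32.4/71.7 = 0.452.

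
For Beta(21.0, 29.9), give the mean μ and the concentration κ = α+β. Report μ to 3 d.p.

μ = 0.413, κ = 50.9

κ = α+β = 21.0+29.9 = 50.9; μ = α/κ = 21.0/50.9 = 0.413.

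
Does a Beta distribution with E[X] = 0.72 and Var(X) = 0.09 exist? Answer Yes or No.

A Beta with mean μ has variance μ(1−μ)/(α+β+1) < μ(1−μ).
Here μ(1−μ) = 0.72×0.28 = 0.2016, and 0.09 < 0.2016.

Yes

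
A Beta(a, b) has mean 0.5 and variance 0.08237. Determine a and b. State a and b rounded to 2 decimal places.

a = 1.02, b = 1.02

Write ν = a+b; then a = μν and Var = μ(1−μ)/(ν+1).
ν = μ(1−μ)/Var − 1 = 0.25/0.08237 − 1 = 2.0351.
a = 0.5·2.0351 = 1.02, b = 0.5·2.0351 = 1.02.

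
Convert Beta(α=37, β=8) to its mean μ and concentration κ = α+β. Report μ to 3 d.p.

κ = α+β = 37+8 = 45; μ = α/κ = 37/45 = 0.822.

μ = 0.822, κ = 45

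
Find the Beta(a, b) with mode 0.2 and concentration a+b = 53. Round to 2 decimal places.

a = 11.20, b = 41.80

Since the density peak of Beta(a,b) is at (a−1)/(a+b−2),
a = 1 + 0.2(53−2) = 11.20 and b = 53 − 11.20 = 41.80.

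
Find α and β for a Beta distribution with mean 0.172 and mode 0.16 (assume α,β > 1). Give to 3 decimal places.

α = 9.747, β = 46.920

With s = α+β: μ = α/s and mode = (α−1)/(s−2). Eliminating α = μs,
μs − 1 = m(s−2) ⇒ s(μ−m) = 1−2m ⇒ s = 0.68/0.012 = 56.6667.
So α = μs = 9.747, β = (1−μ)s = 46.920.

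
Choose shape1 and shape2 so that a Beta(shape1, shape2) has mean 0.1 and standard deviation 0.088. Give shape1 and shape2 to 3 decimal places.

First σ² = 0.007744. Setting shape1 = μn, shape2 = (1−μ)n with n = shape1+shape2,
μ(1−μ)/(n+1) = 0.007744 ⇒ n+1 = 0.09/0.007744 = 11.6219 ⇒ n = 10.6219.
Hence shape1 = 0.1×10.6219 = 1.062, shape2 = 0.9×10.6219 = 9.560.

shape1 = 1.062, shape2 = 9.560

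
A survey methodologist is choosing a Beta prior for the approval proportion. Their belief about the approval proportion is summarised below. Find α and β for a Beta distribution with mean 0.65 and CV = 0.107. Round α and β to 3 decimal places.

σ = CV·μ = 0.107×0.65 = 0.06955, so σ² = 0.004837.
s+1 = μ(1−μ)/σ² = 0.2275/0.004837 = 47.0313, so s = α+β = 46.0313.
α = μs = 29.920, β = (1−μ)s = 16.111.

α = 29.920, β = 16.111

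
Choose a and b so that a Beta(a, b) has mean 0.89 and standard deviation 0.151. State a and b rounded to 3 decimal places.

Variance = 0.151² = 0.022801. The moment-matching identity a+b = μ(1−μ)/Var − 1 gives
a+b = 0.0979/0.022801 − 1 = 3.2937, so a = μ·3.2937 = 2.931 and b = (1−μ)·3.2937 = 0.362.

a = 2.931, b = 0.362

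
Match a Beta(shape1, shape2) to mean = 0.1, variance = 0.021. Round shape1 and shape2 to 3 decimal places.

shape1 = 0.329, shape2 = 2.957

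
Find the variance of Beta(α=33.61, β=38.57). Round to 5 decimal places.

0.00340

α+β = 72.18 and αβ = 1296.3377, so Var = αβ/[(α+β)²(α+β+1)] = 1296.3377/381264.316632 = 0.00340.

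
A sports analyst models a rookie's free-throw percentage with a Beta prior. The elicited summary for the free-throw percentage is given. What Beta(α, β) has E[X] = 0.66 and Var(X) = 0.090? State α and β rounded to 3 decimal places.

Write ν = α+β; then α = μν and Var = μ(1−μ)/(ν+1).
ν = μ(1−μ)/Var − 1 = 0.2244/0.090 − 1 = 1.4933.
α = 0.66·1.4933 = 0.986, β = 0.34·1.4933 = 0.508.

α = 0.986, β = 0.508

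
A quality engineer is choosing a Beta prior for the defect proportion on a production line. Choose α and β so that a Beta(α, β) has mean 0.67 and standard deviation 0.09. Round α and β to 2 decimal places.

α = 17.62, β = 8.68

σ² = 0.09² = 0.0081.
With s = α+β, Var = μ(1−μ)/(s+1), so s+1 = (0.67×0.33)/0.0081 = 27.2963 and s = 26.2963.
α = μs = 17.62, β = (1−μ)s = 8.68.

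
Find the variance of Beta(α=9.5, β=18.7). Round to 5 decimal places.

0.00765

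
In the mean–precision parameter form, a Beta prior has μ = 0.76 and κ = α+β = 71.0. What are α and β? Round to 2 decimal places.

α = 53.96, β = 17.04

Split κ in proportion μ : (1−μ): α = 0.76·71.0 = 53.96, β = 71.0 − 53.96 = 17.04.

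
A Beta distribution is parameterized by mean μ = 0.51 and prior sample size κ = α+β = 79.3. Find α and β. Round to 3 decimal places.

α = 40.443, β = 38.857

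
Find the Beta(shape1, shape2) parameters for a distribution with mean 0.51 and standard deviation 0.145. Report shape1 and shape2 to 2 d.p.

shape1 = 5.55, shape2 = 5.33

σ² = 0.145² = 0.021025.
With s = shape1+shape2, Var = μ(1−μ)/(s+1), so s+1 = (0.51×0.49)/0.021025 = 11.8859 and s = 10.8859.
shape1 = μs = 5.55, shape2 = (1−μ)s = 5.33.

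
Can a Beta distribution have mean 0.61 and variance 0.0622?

The Beta variance bound is σ² < μ(1−μ).
Here μ(1−μ) = 0.61×0.39 = 0.2379, and 0.0622 < 0.2379.

Yes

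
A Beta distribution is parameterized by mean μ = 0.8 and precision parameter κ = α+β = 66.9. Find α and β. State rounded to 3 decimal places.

Split κ in proportion μ : (1−μ): α = 0.8·66.9 = 53.520, β = 66.9 − 53.520 = 13.380.

α = 53.520, β = 13.380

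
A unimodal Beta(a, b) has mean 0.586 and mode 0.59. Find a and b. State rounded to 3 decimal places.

a = 26.370, b = 18.630

With s = a+b: μ = a/s and mode = (a−1)/(s−2). Eliminating a = μs,
μs − 1 = m(s−2) ⇒ s(μ−m) = 1−2m ⇒ s = -0.18/-0.004 = 45.0000.
So a = μs = 26.370, b = (1−μ)s = 18.630.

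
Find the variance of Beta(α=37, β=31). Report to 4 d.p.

Var = αβ/[(α+β)²(α+β+1)] = (37×31)/(68²×69) = 1147/319056 = 0.0036.

0.0036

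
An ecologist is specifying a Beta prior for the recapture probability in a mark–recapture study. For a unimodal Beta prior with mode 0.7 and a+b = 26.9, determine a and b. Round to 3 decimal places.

a = 18.430, b = 8.470

For a,b>1 the mode is (a−1)/(a+b−2), so a = mode·(κ−2)+1 = 0.7×24.9+1 = 18.430.
And b = (1−mode)·(κ−2)+1 = 0.3×24.9+1 = 8.470.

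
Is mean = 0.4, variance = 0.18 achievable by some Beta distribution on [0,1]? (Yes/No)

For any Beta, Var(X) < E[X]·(1−E[X]).
Here μ(1−μ) = 0.4×0.6 = 0.24, and 0.18 < 0.24.

Yes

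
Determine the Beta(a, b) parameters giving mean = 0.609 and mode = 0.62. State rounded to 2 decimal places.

Let s = a+b. Mean gives a = μs = 0.609s; mode gives (a−1)/(s−2) = 0.62.
Substituting: 0.609s − 1 = 0.62(s−2) = 0.62s − 1.24, so -0.011s = -0.24 and s = 21.8182.
Then a = 0.609×21.8182 = 13.29 and b = s−a = 8.53.

a = 13.29, b = 8.53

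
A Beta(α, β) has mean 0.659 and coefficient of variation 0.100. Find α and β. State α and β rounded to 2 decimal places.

α = 33.44, β = 17.30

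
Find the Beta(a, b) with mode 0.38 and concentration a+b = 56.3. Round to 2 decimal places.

a = 21.63, b = 34.67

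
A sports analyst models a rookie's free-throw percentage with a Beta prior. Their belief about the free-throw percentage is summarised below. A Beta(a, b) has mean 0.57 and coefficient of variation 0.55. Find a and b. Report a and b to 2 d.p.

Var = (CV·μ)² = (0.55×0.57)² = 0.098282.
a+b = μ(1−μ)/Var − 1 = 0.2451/0.098282 − 1 = 1.4938.
Thus a = 0.57·1.4938 = 0.85 and b = 0.43·1.4938 = 0.64.

a = 0.85, b = 0.64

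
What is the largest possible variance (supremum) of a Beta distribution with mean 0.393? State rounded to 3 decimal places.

0.239

Var = μ(1−μ)/(α+β+1), which approaches μ(1−μ) as α+β → 0.
So the supremum is μ(1−μ) = 0.393×0.607 = 0.239.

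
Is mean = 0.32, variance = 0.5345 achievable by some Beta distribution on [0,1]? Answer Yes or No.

For any Beta, Var(X) < E[X]·(1−E[X]).
Here μ(1−μ) = 0.32×0.68 = 0.2176, and 0.5345 ≥ 0.2176.

No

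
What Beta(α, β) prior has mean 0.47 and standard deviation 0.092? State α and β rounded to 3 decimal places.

α = 13.362, β = 15.068

First σ² = 0.008464. Setting α = μn, β = (1−μ)n with n = α+β,
μ(1−μ)/(n+1) = 0.008464 ⇒ n+1 = 0.2491/0.008464 = 29.4305 ⇒ n = 28.4305.
Hence α = 0.47×28.4305 = 13.362, β = 0.53×28.4305 = 15.068.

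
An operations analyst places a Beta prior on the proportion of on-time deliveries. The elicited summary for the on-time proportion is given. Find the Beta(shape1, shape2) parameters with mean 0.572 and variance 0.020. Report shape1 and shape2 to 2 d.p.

shape1 = 6.43, shape2 = 4.81

Let s = shape1+shape2. The Beta variance is μ(1−μ)/(s+1).
So s+1 = μ(1−μ)/σ² = (0.572×0.428)/0.020 = 0.244816/0.020 = 12.2408, giving s = 11.2408.
Then shape1 = μs = 0.572×11.2408 = 6.43 and shape2 = (1−μ)s = 0.428×11.2408 = 4.81.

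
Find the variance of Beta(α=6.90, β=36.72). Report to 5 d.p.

0.00298

α+β = 43.62 and αβ = 253.3680, so Var = αβ/[(α+β)²(α+β+1)] = 253.3680/84898.670328 = 0.00298.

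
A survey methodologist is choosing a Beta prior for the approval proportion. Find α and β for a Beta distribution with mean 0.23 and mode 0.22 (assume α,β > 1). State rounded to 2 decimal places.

Let s = α+β. Mean gives α = μs = 0.23s; mode gives (α−1)/(s−2) = 0.22.
Substituting: 0.23s − 1 = 0.22(s−2) = 0.22s − 0.44, so 0.01s = 0.56 and s = 56.0000.
Then α = 0.23×56.0000 = 12.88 and β = s−α = 43.12.

α = 12.88, β = 43.12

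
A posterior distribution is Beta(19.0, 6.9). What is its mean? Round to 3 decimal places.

0.734

E[X] = α/(α+β) = 19.0/25.9 = 0.734.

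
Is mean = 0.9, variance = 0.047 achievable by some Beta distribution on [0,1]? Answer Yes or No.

The Beta variance bound is σ² < μ(1−μ).
Here μ(1−μ) = 0.9×0.1 = 0.09, and 0.047 < 0.09.

Yes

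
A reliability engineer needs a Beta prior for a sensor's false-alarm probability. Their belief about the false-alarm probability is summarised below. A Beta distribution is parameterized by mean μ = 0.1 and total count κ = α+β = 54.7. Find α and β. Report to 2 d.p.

Split κ in proportion μ : (1−μ): α = 0.1·54.7 = 5.47, β = 54.7 − 5.47 = 49.23.

α = 5.47, β = 49.23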